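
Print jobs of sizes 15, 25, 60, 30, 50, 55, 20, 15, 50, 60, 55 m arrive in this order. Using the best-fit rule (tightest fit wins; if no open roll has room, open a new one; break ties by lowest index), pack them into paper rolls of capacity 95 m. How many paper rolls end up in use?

6

  15 → roll 1 (new)  [load 15/95]
  25 → roll 1  [load 40/95]
  60 → roll 2 (new)  [load 60/95]
  30 → roll 2  [load 90/95]
  50 → roll 1  [load 90/95]
  55 → roll 3 (new)  [load 55/95]
  20 → roll 3  [load 75/95]
  15 → roll 3  [load 90/95]
  50 → roll 4 (new)  [load 50/95]
  60 → roll 5 (new)  [load 60/95]
  55 → roll 6 (new)  [load 55/95]
6 paper rolls opened.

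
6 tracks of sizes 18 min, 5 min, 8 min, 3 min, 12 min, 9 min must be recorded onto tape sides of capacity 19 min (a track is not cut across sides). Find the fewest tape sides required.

Total = 18 + 12 + 9 + 8 + 5 + 3 = 55 min.
Lower bound: ⌈55/19⌉ = 3 tape sides.
A packing using 4 tape sides:
  side 1: 18 = 18
  side 2: 12 + 5 = 17
  side 3: 9 + 8 = 17
  side 4: 3 = 3
No arrangement into 3 tape sides stays within capacity, so 4 is optimal.

4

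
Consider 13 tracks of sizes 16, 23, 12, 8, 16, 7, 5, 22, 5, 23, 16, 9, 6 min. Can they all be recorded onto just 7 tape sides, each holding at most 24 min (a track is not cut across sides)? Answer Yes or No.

No

Total = 168 min; ⌈168/24⌉ = 7.
The bound of 7 does not rule out 7, but exhaustive search shows no assignment into 7 tape sides of capacity 24 min exists — the minimum is 8.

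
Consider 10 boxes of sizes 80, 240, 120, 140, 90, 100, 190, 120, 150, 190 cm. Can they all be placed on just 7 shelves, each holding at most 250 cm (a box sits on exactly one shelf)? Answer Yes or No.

A valid assignment using 7 shelves:
  shelf 1: 240 = 240
  shelf 2: 190 = 190
  shelf 3: 190 = 190
  shelf 4: 150 + 100 = 250
  shelf 5: 140 + 90 = 230
  shelf 6: 120 + 120 = 240
  shelf 7: 80 = 80
Every load is within 250 cm, so 7 shelves suffice.

Yes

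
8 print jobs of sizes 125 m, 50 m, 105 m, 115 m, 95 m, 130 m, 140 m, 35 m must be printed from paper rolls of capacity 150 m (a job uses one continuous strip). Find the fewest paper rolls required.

6

Total = 140 + 130 + 125 + 115 + 105 + 95 + 50 + 35 = 795 m.
Lower bound: ⌈795/150⌉ = 6 paper rolls.
A packing using 6 paper rolls:
  roll 1: 140 = 140
  roll 2: 130 = 130
  roll 3: 125 = 125
  roll 4: 115 + 35 = 150
  roll 5: 105 = 105
  roll 6: 95 + 50 = 145
This matches the lower bound, so 6 is optimal.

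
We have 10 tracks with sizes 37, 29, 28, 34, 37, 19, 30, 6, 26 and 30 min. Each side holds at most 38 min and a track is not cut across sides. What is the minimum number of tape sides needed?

Total = 37 + 37 + 34 + 30 + 30 + 29 + 28 + 26 + 19 + 6 = 276 min.
Lower bound: ⌈276/38⌉ = 8 tape sides.
A packing using 9 tape sides:
  side 1: 37 = 37
  side 2: 37 = 37
  side 3: 34 = 34
  side 4: 30 + 6 = 36
  side 5: 30 = 30
  side 6: 29 = 29
  side 7: 28 = 28
  side 8: 26 = 26
  side 9: 19 = 19
No arrangement into 8 tape sides stays within capacity, so 9 is optimal.

9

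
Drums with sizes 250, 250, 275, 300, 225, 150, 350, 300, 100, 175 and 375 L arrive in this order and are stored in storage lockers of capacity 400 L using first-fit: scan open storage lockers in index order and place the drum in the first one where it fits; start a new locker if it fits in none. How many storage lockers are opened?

8

  250 → locker 1 (new)  [load 250/400]
  250 → locker 2 (new)  [load 250/400]
  275 → locker 3 (new)  [load 275/400]
  300 → locker 4 (new)  [load 300/400]
  225 → locker 5 (new)  [load 225/400]
  150 → locker 1  [load 400/400]
  350 → locker 6 (new)  [load 350/400]
  300 → locker 7 (new)  [load 300/400]
  100 → locker 2  [load 350/400]
  175 → locker 5  [load 400/400]
  375 → locker 8 (new)  [load 375/400]
8 storage lockers opened.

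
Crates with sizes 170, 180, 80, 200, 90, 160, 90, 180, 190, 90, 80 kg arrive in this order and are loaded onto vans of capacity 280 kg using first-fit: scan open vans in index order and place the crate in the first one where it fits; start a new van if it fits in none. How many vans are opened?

  170 → van 1 (new)  [load 170/280]
  180 → van 2 (new)  [load 180/280]
  80 → van 1  [load 250/280]
  200 → van 3 (new)  [load 200/280]
  90 → van 2  [load 270/280]
  160 → van 4 (new)  [load 160/280]
  90 → van 4  [load 250/280]
  180 → van 5 (new)  [load 180/280]
  190 → van 6 (new)  [load 190/280]
  90 → van 5  [load 270/280]
  80 → van 3  [load 280/280]
6 vans opened.

6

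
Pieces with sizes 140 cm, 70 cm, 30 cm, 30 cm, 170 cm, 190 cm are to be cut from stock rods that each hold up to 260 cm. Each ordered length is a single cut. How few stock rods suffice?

3

Total = 190 + 170 + 140 + 70 + 30 + 30 = 630 cm.
Lower bound: ⌈630/260⌉ = 3 stock rods.
A packing using 3 stock rods:
  stock rod 1: 190 + 70 = 260
  stock rod 2: 170 + 30 + 30 = 230
  stock rod 3: 140 = 140
This matches the lower bound, so 3 is optimal.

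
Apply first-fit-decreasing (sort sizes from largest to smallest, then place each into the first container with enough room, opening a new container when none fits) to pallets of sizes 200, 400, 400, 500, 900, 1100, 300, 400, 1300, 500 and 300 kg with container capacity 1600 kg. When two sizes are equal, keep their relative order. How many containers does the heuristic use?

Sorted descending: 1300, 1100, 900, 500, 500, 400, 400, 400, 300, 300, 200.
  1300 → container 1 (new)  [load 1300/1600]
  1100 → container 2 (new)  [load 1100/1600]
  900 → container 3 (new)  [load 900/1600]
  500 → container 2  [load 1600/1600]
  500 → container 3  [load 1400/1600]
  400 → container 4 (new)  [load 400/1600]
  400 → container 4  [load 800/1600]
  400 → container 4  [load 1200/1600]
  300 → container 1  [load 1600/1600]
  300 → container 4  [load 1500/1600]
  200 → container 3  [load 1600/1600]
4 containers opened.

4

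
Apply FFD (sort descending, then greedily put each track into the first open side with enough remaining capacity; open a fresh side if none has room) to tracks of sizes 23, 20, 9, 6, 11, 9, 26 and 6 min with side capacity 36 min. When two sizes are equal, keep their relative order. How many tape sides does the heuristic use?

4

Sorted descending: 26, 23, 20, 11, 9, 9, 6, 6.
  26 → side 1 (new)  [load 26/36]
  23 → side 2 (new)  [load 23/36]
  20 → side 3 (new)  [load 20/36]
  11 → side 2  [load 34/36]
  9 → side 1  [load 35/36]
  9 → side 3  [load 29/36]
  6 → side 3  [load 35/36]
  6 → side 4 (new)  [load 6/36]
4 tape sides opened.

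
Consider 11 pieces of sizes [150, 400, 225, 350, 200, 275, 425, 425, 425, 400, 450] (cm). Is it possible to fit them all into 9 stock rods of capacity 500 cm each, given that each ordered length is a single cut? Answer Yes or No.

Yes

A valid assignment using 9 stock rods:
  stock rod 1: 450 = 450
  stock rod 2: 425 = 425
  stock rod 3: 425 = 425
  stock rod 4: 425 = 425
  stock rod 5: 400 = 400
  stock rod 6: 400 = 400
  stock rod 7: 350 + 150 = 500
  stock rod 8: 275 + 225 = 500
  stock rod 9: 200 = 200
Every load is within 500 cm, so 9 stock rods suffice.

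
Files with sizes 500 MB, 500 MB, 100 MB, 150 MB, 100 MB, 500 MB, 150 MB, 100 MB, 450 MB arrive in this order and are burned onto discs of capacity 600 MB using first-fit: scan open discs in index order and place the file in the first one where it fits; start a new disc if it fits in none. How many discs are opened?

  500 → disc 1 (new)  [load 500/600]
  500 → disc 2 (new)  [load 500/600]
  100 → disc 1  [load 600/600]
  150 → disc 3 (new)  [load 150/600]
  100 → disc 2  [load 600/600]
  500 → disc 4 (new)  [load 500/600]
  150 → disc 3  [load 300/600]
  100 → disc 3  [load 400/600]
  450 → disc 5 (new)  [load 450/600]
5 discs opened.

5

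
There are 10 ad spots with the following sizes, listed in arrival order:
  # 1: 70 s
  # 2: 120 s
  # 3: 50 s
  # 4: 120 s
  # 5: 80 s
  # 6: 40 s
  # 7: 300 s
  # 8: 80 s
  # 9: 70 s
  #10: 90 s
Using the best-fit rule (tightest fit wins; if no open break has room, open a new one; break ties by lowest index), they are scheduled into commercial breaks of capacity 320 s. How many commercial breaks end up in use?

  70 → break 1 (new)  [load 70/320]
  120 → break 1  [load 190/320]
  50 → break 1  [load 240/320]
  120 → break 2 (new)  [load 120/320]
  80 → break 1  [load 320/320]
  40 → break 2  [load 160/320]
  300 → break 3 (new)  [load 300/320]
  80 → break 2  [load 240/320]
  70 → break 2  [load 310/320]
  90 → break 4 (new)  [load 90/320]
4 commercial breaks opened.

4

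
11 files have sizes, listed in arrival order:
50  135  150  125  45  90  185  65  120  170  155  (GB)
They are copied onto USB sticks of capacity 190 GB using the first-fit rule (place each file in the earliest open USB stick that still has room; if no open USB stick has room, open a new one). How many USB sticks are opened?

8

  50 → USB stick 1 (new)  [load 50/190]
  135 → USB stick 1  [load 185/190]
  150 → USB stick 2 (new)  [load 150/190]
  125 → USB stick 3 (new)  [load 125/190]
  45 → USB stick 3  [load 170/190]
  90 → USB stick 4 (new)  [load 90/190]
  185 → USB stick 5 (new)  [load 185/190]
  65 → USB stick 4  [load 155/190]
  120 → USB stick 6 (new)  [load 120/190]
  170 → USB stick 7 (new)  [load 170/190]
  155 → USB stick 8 (new)  [load 155/190]
8 USB sticks opened.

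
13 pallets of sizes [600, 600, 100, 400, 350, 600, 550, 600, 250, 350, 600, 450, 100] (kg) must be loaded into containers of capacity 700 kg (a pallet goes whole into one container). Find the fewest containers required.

Total = 600 + 600 + 600 + 600 + 600 + 550 + 450 + 400 + 350 + 350 + 250 + 100 + 100 = 5550 kg.
Lower bound: ⌈5550/700⌉ = 8 containers.
A packing using 9 containers:
  container 1: 600 + 100 = 700
  container 2: 600 + 100 = 700
  container 3: 600 = 600
  container 4: 600 = 600
  container 5: 600 = 600
  container 6: 550 = 550
  container 7: 450 + 250 = 700
  container 8: 400 = 400
  container 9: 350 + 350 = 700
No arrangement into 8 containers stays within capacity, so 9 is optimal.

9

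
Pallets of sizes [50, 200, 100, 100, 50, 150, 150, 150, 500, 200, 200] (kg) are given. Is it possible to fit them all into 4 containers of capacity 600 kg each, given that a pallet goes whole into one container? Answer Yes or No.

Yes

A valid assignment using 4 containers:
  container 1: 500 + 100 = 600
  container 2: 200 + 200 + 200 = 600
  container 3: 150 + 150 + 150 + 100 + 50 = 600
  container 4: 50 = 50
Every load is within 600 kg, so 4 containers suffice.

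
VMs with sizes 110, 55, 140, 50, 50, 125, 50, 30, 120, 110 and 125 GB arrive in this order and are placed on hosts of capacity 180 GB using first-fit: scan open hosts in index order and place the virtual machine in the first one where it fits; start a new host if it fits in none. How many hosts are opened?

7

  110 → host 1 (new)  [load 110/180]
  55 → host 1  [load 165/180]
  140 → host 2 (new)  [load 140/180]
  50 → host 3 (new)  [load 50/180]
  50 → host 3  [load 100/180]
  125 → host 4 (new)  [load 125/180]
  50 → host 3  [load 150/180]
  30 → host 2  [load 170/180]
  120 → host 5 (new)  [load 120/180]
  110 → host 6 (new)  [load 110/180]
  125 → host 7 (new)  [load 125/180]
7 hosts opened.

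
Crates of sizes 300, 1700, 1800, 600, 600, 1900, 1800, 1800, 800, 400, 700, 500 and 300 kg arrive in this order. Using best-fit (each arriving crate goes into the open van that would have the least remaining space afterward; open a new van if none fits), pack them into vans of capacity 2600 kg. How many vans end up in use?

  300 → van 1 (new)  [load 300/2600]
  1700 → van 1  [load 2000/2600]
  1800 → van 2 (new)  [load 1800/2600]
  600 → van 1  [load 2600/2600]
  600 → van 2  [load 2400/2600]
  1900 → van 3 (new)  [load 1900/2600]
  1800 → van 4 (new)  [load 1800/2600]
  1800 → van 5 (new)  [load 1800/2600]
  800 → van 4  [load 2600/2600]
  400 → van 3  [load 2300/2600]
  700 → van 5  [load 2500/2600]
  500 → van 6 (new)  [load 500/2600]
  300 → van 3  [load 2600/2600]
6 vans opened.

6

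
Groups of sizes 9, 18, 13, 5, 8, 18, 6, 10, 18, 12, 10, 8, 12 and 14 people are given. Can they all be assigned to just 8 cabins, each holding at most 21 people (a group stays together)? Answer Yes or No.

Total = 161 people; ⌈161/21⌉ = 8.
The bound of 8 does not rule out 8, but exhaustive search shows no assignment into 8 cabins of capacity 21 people exists — the minimum is 9.

No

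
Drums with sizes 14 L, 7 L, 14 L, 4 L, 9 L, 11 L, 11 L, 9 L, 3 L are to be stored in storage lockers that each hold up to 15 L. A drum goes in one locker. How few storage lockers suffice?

7

Total = 14 + 14 + 11 + 11 + 9 + 9 + 7 + 4 + 3 = 82 L.
Lower bound: ⌈82/15⌉ = 6 storage lockers.
A packing using 7 storage lockers:
  locker 1: 14 = 14
  locker 2: 14 = 14
  locker 3: 11 + 4 = 15
  locker 4: 11 + 3 = 14
  locker 5: 9 = 9
  locker 6: 9 = 9
  locker 7: 7 = 7
No arrangement into 6 storage lockers stays within capacity, so 7 is optimal.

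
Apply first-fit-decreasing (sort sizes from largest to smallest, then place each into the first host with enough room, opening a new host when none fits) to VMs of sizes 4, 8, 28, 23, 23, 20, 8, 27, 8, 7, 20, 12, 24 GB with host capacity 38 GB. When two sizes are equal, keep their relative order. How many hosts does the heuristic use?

7

Sorted descending: 28, 27, 24, 23, 23, 20, 20, 12, 8, 8, 8, 7, 4.
  28 → host 1 (new)  [load 28/38]
  27 → host 2 (new)  [load 27/38]
  24 → host 3 (new)  [load 24/38]
  23 → host 4 (new)  [load 23/38]
  23 → host 5 (new)  [load 23/38]
  20 → host 6 (new)  [load 20/38]
  20 → host 7 (new)  [load 20/38]
  12 → host 3  [load 36/38]
  8 → host 1  [load 36/38]
  8 → host 2  [load 35/38]
  8 → host 4  [load 31/38]
  7 → host 4  [load 38/38]
  4 → host 5  [load 27/38]
7 hosts opened.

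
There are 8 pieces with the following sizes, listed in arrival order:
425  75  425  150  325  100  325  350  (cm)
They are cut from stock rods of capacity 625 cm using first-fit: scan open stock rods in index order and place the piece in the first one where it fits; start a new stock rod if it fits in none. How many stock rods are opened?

5

  425 → stock rod 1 (new)  [load 425/625]
  75 → stock rod 1  [load 500/625]
  425 → stock rod 2 (new)  [load 425/625]
  150 → stock rod 2  [load 575/625]
  325 → stock rod 3 (new)  [load 325/625]
  100 → stock rod 1  [load 600/625]
  325 → stock rod 4 (new)  [load 325/625]
  350 → stock rod 5 (new)  [load 350/625]
5 stock rods opened.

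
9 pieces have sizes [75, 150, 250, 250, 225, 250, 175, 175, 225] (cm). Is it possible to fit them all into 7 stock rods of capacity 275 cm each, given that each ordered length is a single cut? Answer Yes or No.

Total = 1775 cm; ⌈1775/275⌉ = 7.
8 pieces each exceed half the capacity and cannot share a stock rod, forcing at least 8 stock rods.
At least 8 stock rods are required, but only 7 are allowed.

No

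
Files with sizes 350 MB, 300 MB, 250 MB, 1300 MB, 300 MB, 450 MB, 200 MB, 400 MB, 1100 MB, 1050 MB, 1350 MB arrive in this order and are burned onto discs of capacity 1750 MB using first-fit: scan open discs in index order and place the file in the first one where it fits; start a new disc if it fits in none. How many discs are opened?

  350 → disc 1 (new)  [load 350/1750]
  300 → disc 1  [load 650/1750]
  250 → disc 1  [load 900/1750]
  1300 → disc 2 (new)  [load 1300/1750]
  300 → disc 1  [load 1200/1750]
  450 → disc 1  [load 1650/1750]
  200 → disc 2  [load 1500/1750]
  400 → disc 3 (new)  [load 400/1750]
  1100 → disc 3  [load 1500/1750]
  1050 → disc 4 (new)  [load 1050/1750]
  1350 → disc 5 (new)  [load 1350/1750]
5 discs opened.

5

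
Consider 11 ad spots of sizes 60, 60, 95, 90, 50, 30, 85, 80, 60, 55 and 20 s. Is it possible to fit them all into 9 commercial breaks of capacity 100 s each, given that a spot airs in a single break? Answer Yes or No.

Yes

A valid assignment using 9 commercial breaks:
  break 1: 95 = 95
  break 2: 90 = 90
  break 3: 85 = 85
  break 4: 80 + 20 = 100
  break 5: 60 + 30 = 90
  break 6: 60 = 60
  break 7: 60 = 60
  break 8: 55 = 55
  break 9: 50 = 50
Every load is within 100 s, so 9 commercial breaks suffice.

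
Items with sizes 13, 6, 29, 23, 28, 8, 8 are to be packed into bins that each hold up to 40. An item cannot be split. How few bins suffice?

Total = 29 + 28 + 23 + 13 + 8 + 8 + 6 = 115.
Lower bound: ⌈115/40⌉ = 3 bins.
A packing using 4 bins:
  bin 1: 29 + 8 = 37
  bin 2: 28 + 8 = 36
  bin 3: 23 + 13 = 36
  bin 4: 6 = 6
No arrangement into 3 bins stays within capacity, so 4 is optimal.

4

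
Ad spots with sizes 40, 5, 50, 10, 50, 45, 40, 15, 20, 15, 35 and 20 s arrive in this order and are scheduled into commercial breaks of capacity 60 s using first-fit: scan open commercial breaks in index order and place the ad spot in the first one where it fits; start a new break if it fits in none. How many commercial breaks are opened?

  40 → break 1 (new)  [load 40/60]
  5 → break 1  [load 45/60]
  50 → break 2 (new)  [load 50/60]
  10 → break 1  [load 55/60]
  50 → break 3 (new)  [load 50/60]
  45 → break 4 (new)  [load 45/60]
  40 → break 5 (new)  [load 40/60]
  15 → break 4  [load 60/60]
  20 → break 5  [load 60/60]
  15 → break 6 (new)  [load 15/60]
  35 → break 6  [load 50/60]
  20 → break 7 (new)  [load 20/60]
7 commercial breaks opened.

7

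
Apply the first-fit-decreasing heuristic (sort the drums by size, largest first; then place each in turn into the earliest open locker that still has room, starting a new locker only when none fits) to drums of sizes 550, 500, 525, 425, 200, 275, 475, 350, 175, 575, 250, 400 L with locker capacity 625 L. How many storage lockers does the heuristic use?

9

Sorted descending: 575, 550, 525, 500, 475, 425, 400, 350, 275, 250, 200, 175.
  575 → locker 1 (new)  [load 575/625]
  550 → locker 2 (new)  [load 550/625]
  525 → locker 3 (new)  [load 525/625]
  500 → locker 4 (new)  [load 500/625]
  475 → locker 5 (new)  [load 475/625]
  425 → locker 6 (new)  [load 425/625]
  400 → locker 7 (new)  [load 400/625]
  350 → locker 8 (new)  [load 350/625]
  275 → locker 8  [load 625/625]
  250 → locker 9 (new)  [load 250/625]
  200 → locker 6  [load 625/625]
  175 → locker 7  [load 575/625]
9 storage lockers opened.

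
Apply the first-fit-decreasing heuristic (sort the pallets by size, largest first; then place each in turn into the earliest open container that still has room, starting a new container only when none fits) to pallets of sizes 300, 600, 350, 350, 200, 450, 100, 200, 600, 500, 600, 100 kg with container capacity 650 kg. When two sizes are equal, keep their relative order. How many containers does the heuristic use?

Sorted descending: 600, 600, 600, 500, 450, 350, 350, 300, 200, 200, 100, 100.
  600 → container 1 (new)  [load 600/650]
  600 → container 2 (new)  [load 600/650]
  600 → container 3 (new)  [load 600/650]
  500 → container 4 (new)  [load 500/650]
  450 → container 5 (new)  [load 450/650]
  350 → container 6 (new)  [load 350/650]
  350 → container 7 (new)  [load 350/650]
  300 → container 6  [load 650/650]
  200 → container 5  [load 650/650]
  200 → container 7  [load 550/650]
  100 → container 4  [load 600/650]
  100 → container 7  [load 650/650]
7 containers opened.

7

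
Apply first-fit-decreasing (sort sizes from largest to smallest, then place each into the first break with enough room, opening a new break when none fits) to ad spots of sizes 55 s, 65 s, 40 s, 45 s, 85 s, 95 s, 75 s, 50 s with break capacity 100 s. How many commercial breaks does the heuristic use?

6

Sorted descending: 95, 85, 75, 65, 55, 50, 45, 40.
  95 → break 1 (new)  [load 95/100]
  85 → break 2 (new)  [load 85/100]
  75 → break 3 (new)  [load 75/100]
  65 → break 4 (new)  [load 65/100]
  55 → break 5 (new)  [load 55/100]
  50 → break 6 (new)  [load 50/100]
  45 → break 5  [load 100/100]
  40 → break 6  [load 90/100]
6 commercial breaks opened.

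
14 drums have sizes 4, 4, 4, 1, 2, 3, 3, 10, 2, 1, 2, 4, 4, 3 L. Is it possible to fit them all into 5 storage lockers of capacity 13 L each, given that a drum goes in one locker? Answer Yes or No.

A valid assignment using 4 storage lockers:
  locker 1: 10 + 3 = 13
  locker 2: 4 + 4 + 4 + 1 = 13
  locker 3: 4 + 4 + 3 + 2 = 13
  locker 4: 3 + 2 + 2 + 1 = 8
That uses only 4 ≤ 5, so 5 storage lockers are enough.

Yes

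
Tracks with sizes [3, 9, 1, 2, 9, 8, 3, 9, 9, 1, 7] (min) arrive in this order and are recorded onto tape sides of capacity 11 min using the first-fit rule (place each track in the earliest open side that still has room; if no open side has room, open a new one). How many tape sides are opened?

  3 → side 1 (new)  [load 3/11]
  9 → side 2 (new)  [load 9/11]
  1 → side 1  [load 4/11]
  2 → side 1  [load 6/11]
  9 → side 3 (new)  [load 9/11]
  8 → side 4 (new)  [load 8/11]
  3 → side 1  [load 9/11]
  9 → side 5 (new)  [load 9/11]
  9 → side 6 (new)  [load 9/11]
  1 → side 1  [load 10/11]
  7 → side 7 (new)  [load 7/11]
7 tape sides opened.

7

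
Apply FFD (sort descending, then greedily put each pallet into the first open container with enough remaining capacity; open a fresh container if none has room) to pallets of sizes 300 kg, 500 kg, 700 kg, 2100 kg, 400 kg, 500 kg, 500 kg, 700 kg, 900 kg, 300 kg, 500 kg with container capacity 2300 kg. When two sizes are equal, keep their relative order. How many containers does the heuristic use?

4

Sorted descending: 2100, 900, 700, 700, 500, 500, 500, 500, 400, 300, 300.
  2100 → container 1 (new)  [load 2100/2300]
  900 → container 2 (new)  [load 900/2300]
  700 → container 2  [load 1600/2300]
  700 → container 2  [load 2300/2300]
  500 → container 3 (new)  [load 500/2300]
  500 → container 3  [load 1000/2300]
  500 → container 3  [load 1500/2300]
  500 → container 3  [load 2000/2300]
  400 → container 4 (new)  [load 400/2300]
  300 → container 3  [load 2300/2300]
  300 → container 4  [load 700/2300]
4 containers opened.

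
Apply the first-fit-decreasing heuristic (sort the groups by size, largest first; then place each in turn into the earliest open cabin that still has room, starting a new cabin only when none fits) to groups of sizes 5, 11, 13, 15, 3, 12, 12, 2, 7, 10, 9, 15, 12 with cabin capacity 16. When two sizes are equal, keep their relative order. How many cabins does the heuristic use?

9

Sorted descending: 15, 15, 13, 12, 12, 12, 11, 10, 9, 7, 5, 3, 2.
  15 → cabin 1 (new)  [load 15/16]
  15 → cabin 2 (new)  [load 15/16]
  13 → cabin 3 (new)  [load 13/16]
  12 → cabin 4 (new)  [load 12/16]
  12 → cabin 5 (new)  [load 12/16]
  12 → cabin 6 (new)  [load 12/16]
  11 → cabin 7 (new)  [load 11/16]
  10 → cabin 8 (new)  [load 10/16]
  9 → cabin 9 (new)  [load 9/16]
  7 → cabin 9  [load 16/16]
  5 → cabin 7  [load 16/16]
  3 → cabin 3  [load 16/16]
  2 → cabin 4  [load 14/16]
9 cabins opened.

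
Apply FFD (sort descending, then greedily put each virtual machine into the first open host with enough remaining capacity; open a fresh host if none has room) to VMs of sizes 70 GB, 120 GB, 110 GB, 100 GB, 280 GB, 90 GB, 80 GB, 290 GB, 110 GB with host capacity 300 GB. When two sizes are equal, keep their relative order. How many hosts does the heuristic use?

Sorted descending: 290, 280, 120, 110, 110, 100, 90, 80, 70.
  290 → host 1 (new)  [load 290/300]
  280 → host 2 (new)  [load 280/300]
  120 → host 3 (new)  [load 120/300]
  110 → host 3  [load 230/300]
  110 → host 4 (new)  [load 110/300]
  100 → host 4  [load 210/300]
  90 → host 4  [load 300/300]
  80 → host 5 (new)  [load 80/300]
  70 → host 3  [load 300/300]
5 hosts opened.

5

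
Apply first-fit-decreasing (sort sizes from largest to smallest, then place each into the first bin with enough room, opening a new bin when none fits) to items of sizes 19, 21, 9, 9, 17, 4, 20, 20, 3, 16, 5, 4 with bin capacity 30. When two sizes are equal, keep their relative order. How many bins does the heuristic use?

6

Sorted descending: 21, 20, 20, 19, 17, 16, 9, 9, 5, 4, 4, 3.
  21 → bin 1 (new)  [load 21/30]
  20 → bin 2 (new)  [load 20/30]
  20 → bin 3 (new)  [load 20/30]
  19 → bin 4 (new)  [load 19/30]
  17 → bin 5 (new)  [load 17/30]
  16 → bin 6 (new)  [load 16/30]
  9 → bin 1  [load 30/30]
  9 → bin 2  [load 29/30]
  5 → bin 3  [load 25/30]
  4 → bin 3  [load 29/30]
  4 → bin 4  [load 23/30]
  3 → bin 4  [load 26/30]
6 bins opened.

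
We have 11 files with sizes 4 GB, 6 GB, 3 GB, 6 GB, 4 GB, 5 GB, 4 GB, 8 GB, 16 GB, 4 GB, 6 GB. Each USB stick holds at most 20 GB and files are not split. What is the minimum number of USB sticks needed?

Total = 16 + 8 + 6 + 6 + 6 + 5 + 4 + 4 + 4 + 4 + 3 = 66 GB.
Lower bound: ⌈66/20⌉ = 4 USB sticks.
A packing using 4 USB sticks:
  USB stick 1: 16 + 4 = 20
  USB stick 2: 8 + 6 + 6 = 20
  USB stick 3: 6 + 5 + 4 + 4 = 19
  USB stick 4: 4 + 3 = 7
This matches the lower bound, so 4 is optimal.

4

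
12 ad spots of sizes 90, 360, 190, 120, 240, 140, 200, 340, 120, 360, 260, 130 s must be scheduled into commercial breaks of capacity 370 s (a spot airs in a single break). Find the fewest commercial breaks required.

Total = 360 + 360 + 340 + 260 + 240 + 200 + 190 + 140 + 130 + 120 + 120 + 90 = 2550 s.
Lower bound: ⌈2550/370⌉ = 7 commercial breaks.
A packing using 8 commercial breaks:
  break 1: 360 = 360
  break 2: 360 = 360
  break 3: 340 = 340
  break 4: 260 + 90 = 350
  break 5: 240 + 130 = 370
  break 6: 200 + 140 = 340
  break 7: 190 + 120 = 310
  break 8: 120 = 120
No arrangement into 7 commercial breaks stays within capacity, so 8 is optimal.

8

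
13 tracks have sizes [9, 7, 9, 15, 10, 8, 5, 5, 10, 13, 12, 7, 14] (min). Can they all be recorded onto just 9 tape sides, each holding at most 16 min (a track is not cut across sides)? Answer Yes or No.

A valid assignment using 9 tape sides:
  side 1: 15 = 15
  side 2: 14 = 14
  side 3: 13 = 13
  side 4: 12 = 12
  side 5: 10 + 5 = 15
  side 6: 10 + 5 = 15
  side 7: 9 + 7 = 16
  side 8: 9 + 7 = 16
  side 9: 8 = 8
Every load is within 16 min, so 9 tape sides suffice.

Yes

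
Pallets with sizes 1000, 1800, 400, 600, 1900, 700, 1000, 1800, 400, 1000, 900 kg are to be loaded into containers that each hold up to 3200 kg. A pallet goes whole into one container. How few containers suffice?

4

Total = 1900 + 1800 + 1800 + 1000 + 1000 + 1000 + 900 + 700 + 600 + 400 + 400 = 11500 kg.
Lower bound: ⌈11500/3200⌉ = 4 containers.
A packing using 4 containers:
  container 1: 1900 + 1000 = 2900
  container 2: 1800 + 1000 + 400 = 3200
  container 3: 1800 + 1000 + 400 = 3200
  container 4: 900 + 700 + 600 = 2200
This matches the lower bound, so 4 is optimal.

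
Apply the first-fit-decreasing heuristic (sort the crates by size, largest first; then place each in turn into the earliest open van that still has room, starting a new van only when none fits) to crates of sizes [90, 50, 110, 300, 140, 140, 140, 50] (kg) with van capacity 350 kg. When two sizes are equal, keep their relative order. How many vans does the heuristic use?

3

Sorted descending: 300, 140, 140, 140, 110, 90, 50, 50.
  300 → van 1 (new)  [load 300/350]
  140 → van 2 (new)  [load 140/350]
  140 → van 2  [load 280/350]
  140 → van 3 (new)  [load 140/350]
  110 → van 3  [load 250/350]
  90 → van 3  [load 340/350]
  50 → van 1  [load 350/350]
  50 → van 2  [load 330/350]
3 vans opened.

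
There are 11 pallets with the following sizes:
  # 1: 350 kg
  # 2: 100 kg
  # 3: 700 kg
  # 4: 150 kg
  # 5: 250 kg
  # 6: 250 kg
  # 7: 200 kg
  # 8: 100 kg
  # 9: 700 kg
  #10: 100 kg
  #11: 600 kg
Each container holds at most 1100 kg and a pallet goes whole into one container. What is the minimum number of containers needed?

Total = 700 + 700 + 600 + 350 + 250 + 250 + 200 + 150 + 100 + 100 + 100 = 3500 kg.
Lower bound: ⌈3500/1100⌉ = 4 containers.
A packing using 4 containers:
  container 1: 700 + 350 = 1050
  container 2: 700 + 250 + 150 = 1100
  container 3: 600 + 250 + 200 = 1050
  container 4: 100 + 100 + 100 = 300
This matches the lower bound, so 4 is optimal.

4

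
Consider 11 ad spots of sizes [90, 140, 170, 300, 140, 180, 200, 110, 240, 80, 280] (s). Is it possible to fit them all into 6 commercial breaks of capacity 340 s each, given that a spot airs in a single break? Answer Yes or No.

No

Total = 1930 s; ⌈1930/340⌉ = 6.
The bound of 6 does not rule out 6, but exhaustive search shows no assignment into 6 commercial breaks of capacity 340 s exists — the minimum is 7.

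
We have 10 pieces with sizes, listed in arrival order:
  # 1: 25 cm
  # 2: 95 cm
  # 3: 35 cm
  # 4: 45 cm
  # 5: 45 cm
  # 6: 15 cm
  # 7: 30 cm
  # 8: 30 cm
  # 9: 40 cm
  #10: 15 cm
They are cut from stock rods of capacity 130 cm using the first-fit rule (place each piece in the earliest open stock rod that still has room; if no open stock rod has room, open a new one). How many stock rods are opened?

3

  25 → stock rod 1 (new)  [load 25/130]
  95 → stock rod 1  [load 120/130]
  35 → stock rod 2 (new)  [load 35/130]
  45 → stock rod 2  [load 80/130]
  45 → stock rod 2  [load 125/130]
  15 → stock rod 3 (new)  [load 15/130]
  30 → stock rod 3  [load 45/130]
  30 → stock rod 3  [load 75/130]
  40 → stock rod 3  [load 115/130]
  15 → stock rod 3  [load 130/130]
3 stock rods opened.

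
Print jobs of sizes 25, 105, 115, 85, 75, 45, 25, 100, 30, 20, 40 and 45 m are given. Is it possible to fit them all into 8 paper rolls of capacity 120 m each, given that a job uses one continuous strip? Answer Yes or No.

A valid assignment using 7 paper rolls:
  roll 1: 115 = 115
  roll 2: 105 = 105
  roll 3: 100 + 20 = 120
  roll 4: 85 + 30 = 115
  roll 5: 75 + 45 = 120
  roll 6: 45 + 40 + 25 = 110
  roll 7: 25 = 25
That uses only 7 ≤ 8, so 8 paper rolls are enough.

Yes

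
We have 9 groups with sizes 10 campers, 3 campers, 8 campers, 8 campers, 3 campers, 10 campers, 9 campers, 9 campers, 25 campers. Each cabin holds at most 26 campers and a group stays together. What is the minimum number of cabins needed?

Total = 25 + 10 + 10 + 9 + 9 + 8 + 8 + 3 + 3 = 85 campers.
Lower bound: ⌈85/26⌉ = 4 cabins.
A packing using 4 cabins:
  cabin 1: 25 = 25
  cabin 2: 10 + 10 + 3 + 3 = 26
  cabin 3: 9 + 9 + 8 = 26
  cabin 4: 8 = 8
This matches the lower bound, so 4 is optimal.

4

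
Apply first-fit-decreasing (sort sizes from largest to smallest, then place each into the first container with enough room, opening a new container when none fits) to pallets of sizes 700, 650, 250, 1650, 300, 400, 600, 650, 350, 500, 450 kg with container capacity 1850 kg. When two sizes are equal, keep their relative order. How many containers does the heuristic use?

Sorted descending: 1650, 700, 650, 650, 600, 500, 450, 400, 350, 300, 250.
  1650 → container 1 (new)  [load 1650/1850]
  700 → container 2 (new)  [load 700/1850]
  650 → container 2  [load 1350/1850]
  650 → container 3 (new)  [load 650/1850]
  600 → container 3  [load 1250/1850]
  500 → container 2  [load 1850/1850]
  450 → container 3  [load 1700/1850]
  400 → container 4 (new)  [load 400/1850]
  350 → container 4  [load 750/1850]
  300 → container 4  [load 1050/1850]
  250 → container 4  [load 1300/1850]
4 containers opened.

4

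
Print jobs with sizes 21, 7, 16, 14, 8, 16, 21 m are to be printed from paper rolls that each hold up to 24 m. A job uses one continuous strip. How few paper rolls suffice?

5

Total = 21 + 21 + 16 + 16 + 14 + 8 + 7 = 103 m.
Lower bound: ⌈103/24⌉ = 5 paper rolls.
A packing using 5 paper rolls:
  roll 1: 21 = 21
  roll 2: 21 = 21
  roll 3: 16 + 8 = 24
  roll 4: 16 + 7 = 23
  roll 5: 14 = 14
This matches the lower bound, so 5 is optimal.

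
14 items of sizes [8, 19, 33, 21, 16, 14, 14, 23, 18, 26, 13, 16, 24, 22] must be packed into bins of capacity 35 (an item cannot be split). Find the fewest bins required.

9

Total = 33 + 26 + 24 + 23 + 22 + 21 + 19 + 18 + 16 + 16 + 14 + 14 + 13 + 8 = 267.
Lower bound: ⌈267/35⌉ = 8 bins.
A packing using 9 bins:
  bin 1: 33 = 33
  bin 2: 26 + 8 = 34
  bin 3: 24 = 24
  bin 4: 23 = 23
  bin 5: 22 + 13 = 35
  bin 6: 21 + 14 = 35
  bin 7: 19 + 16 = 35
  bin 8: 18 + 16 = 34
  bin 9: 14 = 14
No arrangement into 8 bins stays within capacity, so 9 is optimal.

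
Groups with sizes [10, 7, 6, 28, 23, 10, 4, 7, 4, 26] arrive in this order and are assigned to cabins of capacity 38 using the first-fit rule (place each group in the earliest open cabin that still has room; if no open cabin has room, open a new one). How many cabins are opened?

4

  10 → cabin 1 (new)  [load 10/38]
  7 → cabin 1  [load 17/38]
  6 → cabin 1  [load 23/38]
  28 → cabin 2 (new)  [load 28/38]
  23 → cabin 3 (new)  [load 23/38]
  10 → cabin 1  [load 33/38]
  4 → cabin 1  [load 37/38]
  7 → cabin 2  [load 35/38]
  4 → cabin 3  [load 27/38]
  26 → cabin 4 (new)  [load 26/38]
4 cabins opened.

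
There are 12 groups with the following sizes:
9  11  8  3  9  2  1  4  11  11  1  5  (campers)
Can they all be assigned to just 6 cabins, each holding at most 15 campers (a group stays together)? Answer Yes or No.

Yes

A valid assignment using 6 cabins:
  cabin 1: 11 + 4 = 15
  cabin 2: 11 + 3 + 1 = 15
  cabin 3: 11 + 2 + 1 = 14
  cabin 4: 9 + 5 = 14
  cabin 5: 9 = 9
  cabin 6: 8 = 8
Every load is within 15 campers, so 6 cabins suffice.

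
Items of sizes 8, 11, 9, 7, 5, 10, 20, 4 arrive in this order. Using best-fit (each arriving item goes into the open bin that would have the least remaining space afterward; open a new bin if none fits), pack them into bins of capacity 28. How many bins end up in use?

  8 → bin 1 (new)  [load 8/28]
  11 → bin 1  [load 19/28]
  9 → bin 1  [load 28/28]
  7 → bin 2 (new)  [load 7/28]
  5 → bin 2  [load 12/28]
  10 → bin 2  [load 22/28]
  20 → bin 3 (new)  [load 20/28]
  4 → bin 2  [load 26/28]
3 bins opened.

3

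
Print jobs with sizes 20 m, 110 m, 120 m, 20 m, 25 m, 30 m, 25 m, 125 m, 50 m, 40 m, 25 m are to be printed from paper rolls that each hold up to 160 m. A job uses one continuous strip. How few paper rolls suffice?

4

Total = 125 + 120 + 110 + 50 + 40 + 30 + 25 + 25 + 25 + 20 + 20 = 590 m.
Lower bound: ⌈590/160⌉ = 4 paper rolls.
A packing using 4 paper rolls:
  roll 1: 125 + 30 = 155
  roll 2: 120 + 40 = 160
  roll 3: 110 + 50 = 160
  roll 4: 25 + 25 + 25 + 20 + 20 = 115
This matches the lower bound, so 4 is optimal.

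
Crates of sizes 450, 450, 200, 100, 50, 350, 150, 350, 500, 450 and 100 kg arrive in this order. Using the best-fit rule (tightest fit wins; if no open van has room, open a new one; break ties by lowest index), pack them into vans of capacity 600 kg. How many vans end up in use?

6

  450 → van 1 (new)  [load 450/600]
  450 → van 2 (new)  [load 450/600]
  200 → van 3 (new)  [load 200/600]
  100 → van 1  [load 550/600]
  50 → van 1  [load 600/600]
  350 → van 3  [load 550/600]
  150 → van 2  [load 600/600]
  350 → van 4 (new)  [load 350/600]
  500 → van 5 (new)  [load 500/600]
  450 → van 6 (new)  [load 450/600]
  100 → van 5  [load 600/600]
6 vans opened.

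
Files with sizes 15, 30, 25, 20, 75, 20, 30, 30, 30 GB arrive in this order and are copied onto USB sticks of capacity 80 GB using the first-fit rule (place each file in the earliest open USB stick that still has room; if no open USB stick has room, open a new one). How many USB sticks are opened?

4

  15 → USB stick 1 (new)  [load 15/80]
  30 → USB stick 1  [load 45/80]
  25 → USB stick 1  [load 70/80]
  20 → USB stick 2 (new)  [load 20/80]
  75 → USB stick 3 (new)  [load 75/80]
  20 → USB stick 2  [load 40/80]
  30 → USB stick 2  [load 70/80]
  30 → USB stick 4 (new)  [load 30/80]
  30 → USB stick 4  [load 60/80]
4 USB sticks opened.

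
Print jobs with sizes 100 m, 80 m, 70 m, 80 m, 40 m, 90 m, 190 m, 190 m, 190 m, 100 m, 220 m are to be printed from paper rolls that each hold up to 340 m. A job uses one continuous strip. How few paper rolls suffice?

Total = 220 + 190 + 190 + 190 + 100 + 100 + 90 + 80 + 80 + 70 + 40 = 1350 m.
Lower bound: ⌈1350/340⌉ = 4 paper rolls.
A packing using 5 paper rolls:
  roll 1: 220 + 100 = 320
  roll 2: 190 + 100 + 40 = 330
  roll 3: 190 + 90 = 280
  roll 4: 190 + 80 + 70 = 340
  roll 5: 80 = 80
No arrangement into 4 paper rolls stays within capacity, so 5 is optimal.

5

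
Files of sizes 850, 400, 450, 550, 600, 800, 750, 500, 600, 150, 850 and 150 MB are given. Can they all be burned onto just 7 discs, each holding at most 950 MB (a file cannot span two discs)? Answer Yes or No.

Total = 6650 MB; ⌈6650/950⌉ = 7.
8 files each exceed half the capacity and cannot share a disc, forcing at least 8 discs.
At least 8 discs are required, but only 7 are allowed.

No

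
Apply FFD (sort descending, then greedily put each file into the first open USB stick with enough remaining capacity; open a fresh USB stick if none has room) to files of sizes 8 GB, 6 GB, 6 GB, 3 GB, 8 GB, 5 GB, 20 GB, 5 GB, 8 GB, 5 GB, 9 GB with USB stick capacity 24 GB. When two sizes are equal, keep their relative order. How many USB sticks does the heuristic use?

4

Sorted descending: 20, 9, 8, 8, 8, 6, 6, 5, 5, 5, 3.
  20 → USB stick 1 (new)  [load 20/24]
  9 → USB stick 2 (new)  [load 9/24]
  8 → USB stick 2  [load 17/24]
  8 → USB stick 3 (new)  [load 8/24]
  8 → USB stick 3  [load 16/24]
  6 → USB stick 2  [load 23/24]
  6 → USB stick 3  [load 22/24]
  5 → USB stick 4 (new)  [load 5/24]
  5 → USB stick 4  [load 10/24]
  5 → USB stick 4  [load 15/24]
  3 → USB stick 1  [load 23/24]
4 USB sticks opened.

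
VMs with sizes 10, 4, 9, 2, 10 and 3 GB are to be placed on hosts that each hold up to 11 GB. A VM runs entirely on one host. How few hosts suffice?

4

Total = 10 + 10 + 9 + 4 + 3 + 2 = 38 GB.
Lower bound: ⌈38/11⌉ = 4 hosts.
A packing using 4 hosts:
  host 1: 10 = 10
  host 2: 10 = 10
  host 3: 9 + 2 = 11
  host 4: 4 + 3 = 7
This matches the lower bound, so 4 is optimal.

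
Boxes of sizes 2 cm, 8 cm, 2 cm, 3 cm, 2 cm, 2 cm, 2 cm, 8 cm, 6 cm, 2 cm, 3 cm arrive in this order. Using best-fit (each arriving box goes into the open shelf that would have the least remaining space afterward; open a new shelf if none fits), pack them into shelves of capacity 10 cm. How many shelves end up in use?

  2 → shelf 1 (new)  [load 2/10]
  8 → shelf 1  [load 10/10]
  2 → shelf 2 (new)  [load 2/10]
  3 → shelf 2  [load 5/10]
  2 → shelf 2  [load 7/10]
  2 → shelf 2  [load 9/10]
  2 → shelf 3 (new)  [load 2/10]
  8 → shelf 3  [load 10/10]
  6 → shelf 4 (new)  [load 6/10]
  2 → shelf 4  [load 8/10]
  3 → shelf 5 (new)  [load 3/10]
5 shelves opened.

5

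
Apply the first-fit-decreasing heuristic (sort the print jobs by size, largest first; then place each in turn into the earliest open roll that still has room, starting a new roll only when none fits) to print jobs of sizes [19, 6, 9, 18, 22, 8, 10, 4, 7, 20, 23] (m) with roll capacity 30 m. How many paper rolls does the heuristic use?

Sorted descending: 23, 22, 20, 19, 18, 10, 9, 8, 7, 6, 4.
  23 → roll 1 (new)  [load 23/30]
  22 → roll 2 (new)  [load 22/30]
  20 → roll 3 (new)  [load 20/30]
  19 → roll 4 (new)  [load 19/30]
  18 → roll 5 (new)  [load 18/30]
  10 → roll 3  [load 30/30]
  9 → roll 4  [load 28/30]
  8 → roll 2  [load 30/30]
  7 → roll 1  [load 30/30]
  6 → roll 5  [load 24/30]
  4 → roll 5  [load 28/30]
5 paper rolls opened.

5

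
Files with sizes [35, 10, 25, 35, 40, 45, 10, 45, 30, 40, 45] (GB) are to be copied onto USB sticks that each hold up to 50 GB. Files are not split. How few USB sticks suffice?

9

Total = 45 + 45 + 45 + 40 + 40 + 35 + 35 + 30 + 25 + 10 + 10 = 360 GB.
Lower bound: ⌈360/50⌉ = 8 USB sticks.
A packing using 9 USB sticks:
  USB stick 1: 45 = 45
  USB stick 2: 45 = 45
  USB stick 3: 45 = 45
  USB stick 4: 40 + 10 = 50
  USB stick 5: 40 + 10 = 50
  USB stick 6: 35 = 35
  USB stick 7: 35 = 35
  USB stick 8: 30 = 30
  USB stick 9: 25 = 25
No arrangement into 8 USB sticks stays within capacity, so 9 is optimal.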